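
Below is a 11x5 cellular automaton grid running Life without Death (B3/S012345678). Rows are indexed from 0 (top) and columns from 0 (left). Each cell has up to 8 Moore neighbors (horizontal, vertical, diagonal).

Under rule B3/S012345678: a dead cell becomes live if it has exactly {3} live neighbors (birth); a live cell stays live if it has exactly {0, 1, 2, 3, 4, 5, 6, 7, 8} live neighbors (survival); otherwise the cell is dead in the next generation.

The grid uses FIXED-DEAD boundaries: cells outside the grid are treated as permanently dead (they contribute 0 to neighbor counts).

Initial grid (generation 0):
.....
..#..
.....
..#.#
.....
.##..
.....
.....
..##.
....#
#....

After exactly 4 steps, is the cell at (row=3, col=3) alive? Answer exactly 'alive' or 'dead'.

Simulating step by step:
Generation 0 (given above): 9 live cells
Generation 1: 14 live cells
.....
..#..
...#.
..#.#
.###.
.##..
.....
.....
..##.
...##
#....
Generation 2: 19 live cells
.....
..#..
..##.
.##.#
.###.
.###.
.....
.....
..###
..###
#....
Generation 3: 26 live cells
.....
..##.
..##.
.##.#
#####
.###.
..#..
...#.
..###
.####
#..#.
Generation 4: 35 live cells
.....
..##.
..###
###.#
#####
#####
.##..
...##
.####
.####
##.##

Cell (3,3) at generation 4: 0 -> dead

Answer: dead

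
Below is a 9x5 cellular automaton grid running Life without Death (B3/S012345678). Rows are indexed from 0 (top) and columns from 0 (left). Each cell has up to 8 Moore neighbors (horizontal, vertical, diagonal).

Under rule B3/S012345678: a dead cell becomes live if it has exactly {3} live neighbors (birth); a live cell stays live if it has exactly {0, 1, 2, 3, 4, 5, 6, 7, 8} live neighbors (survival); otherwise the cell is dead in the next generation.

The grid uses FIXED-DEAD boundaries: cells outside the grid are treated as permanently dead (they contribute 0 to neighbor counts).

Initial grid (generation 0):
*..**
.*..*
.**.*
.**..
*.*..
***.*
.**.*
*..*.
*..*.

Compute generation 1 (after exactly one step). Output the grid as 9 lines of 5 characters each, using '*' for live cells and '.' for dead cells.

Answer: *..**
**..*
***.*
***..
*.*..
***.*
.**.*
*..**
*..*.

Derivation:
Simulating step by step:
Generation 0 (given above): 23 live cells
Generation 1: 27 live cells
(generation 1 grid is the final answer)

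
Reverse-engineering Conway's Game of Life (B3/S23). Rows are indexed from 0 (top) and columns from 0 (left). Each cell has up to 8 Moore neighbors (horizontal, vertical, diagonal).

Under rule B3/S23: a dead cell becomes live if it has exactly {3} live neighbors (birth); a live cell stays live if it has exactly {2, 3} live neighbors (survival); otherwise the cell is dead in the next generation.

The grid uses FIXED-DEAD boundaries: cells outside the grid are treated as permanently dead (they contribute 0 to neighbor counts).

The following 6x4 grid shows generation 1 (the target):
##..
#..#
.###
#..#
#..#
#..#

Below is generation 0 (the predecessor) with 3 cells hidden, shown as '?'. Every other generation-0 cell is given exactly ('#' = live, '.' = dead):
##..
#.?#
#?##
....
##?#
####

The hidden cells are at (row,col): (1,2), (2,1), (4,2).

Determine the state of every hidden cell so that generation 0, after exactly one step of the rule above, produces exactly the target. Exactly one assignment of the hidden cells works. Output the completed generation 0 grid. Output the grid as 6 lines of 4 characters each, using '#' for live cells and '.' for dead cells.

Hidden generation-0 cells (in order): (1,2), (2,1), (4,2).
A hidden cell only influences target cells in its own 3x3 neighborhood. Try each of the 2^3 = 8 assignments, step the completed generation 0 forward once under B3/S23, and compare with the target:
  (1,2)=. (2,1)=. (4,2)=. -> step reproduces the target at every cell -> ACCEPT
  (1,2)=. (2,1)=. (4,2)=# -> step gives (3,3)='.' but target has '#' -> reject
  (1,2)=. (2,1)=# (4,2)=. -> step gives (1,0)='.' but target has '#' -> reject
  (1,2)=. (2,1)=# (4,2)=# -> step gives (1,0)='.' but target has '#' -> reject
  (1,2)=# (2,1)=. (4,2)=. -> step gives (0,2)='#' but target has '.' -> reject
  (1,2)=# (2,1)=. (4,2)=# -> step gives (0,2)='#' but target has '.' -> reject
  (1,2)=# (2,1)=# (4,2)=. -> step gives (0,2)='#' but target has '.' -> reject
  (1,2)=# (2,1)=# (4,2)=# -> step gives (0,2)='#' but target has '.' -> reject
Unique solution: (1,2)=dead, (2,1)=dead, (4,2)=dead.
Check: live-neighbor counts of every cell in the completed generation 0:
2221
3542
1322
3443
3452
3442
Applying B3/S23 to generation 0 with these counts gives:
##..
#..#
.###
#..#
#..#
#..#
which matches the target exactly.

Answer: ##..
#..#
#.##
....
##.#
####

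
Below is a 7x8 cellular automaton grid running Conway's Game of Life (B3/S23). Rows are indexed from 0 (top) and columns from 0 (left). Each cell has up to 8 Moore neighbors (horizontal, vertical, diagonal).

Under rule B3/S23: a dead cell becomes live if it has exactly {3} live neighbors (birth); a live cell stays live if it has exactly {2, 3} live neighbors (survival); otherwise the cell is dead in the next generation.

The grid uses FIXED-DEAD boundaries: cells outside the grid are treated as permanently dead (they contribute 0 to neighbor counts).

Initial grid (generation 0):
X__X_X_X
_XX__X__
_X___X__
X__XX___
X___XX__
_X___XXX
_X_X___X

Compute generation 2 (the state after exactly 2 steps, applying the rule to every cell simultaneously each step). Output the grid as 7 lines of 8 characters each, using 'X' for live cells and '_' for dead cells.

Answer: X_XX_X__
_____XX_
___X____
___X____
___XX___
X__X__X_
__X___X_

Derivation:
Simulating step by step:
Generation 0 (given above): 22 live cells
Generation 1: 25 live cells
_XX_X_X_
XXX__X__
XX_X_X__
XX_X____
XX_X____
XXX__X_X
__X____X
Generation 2: 15 live cells
(generation 2 grid is the final answer)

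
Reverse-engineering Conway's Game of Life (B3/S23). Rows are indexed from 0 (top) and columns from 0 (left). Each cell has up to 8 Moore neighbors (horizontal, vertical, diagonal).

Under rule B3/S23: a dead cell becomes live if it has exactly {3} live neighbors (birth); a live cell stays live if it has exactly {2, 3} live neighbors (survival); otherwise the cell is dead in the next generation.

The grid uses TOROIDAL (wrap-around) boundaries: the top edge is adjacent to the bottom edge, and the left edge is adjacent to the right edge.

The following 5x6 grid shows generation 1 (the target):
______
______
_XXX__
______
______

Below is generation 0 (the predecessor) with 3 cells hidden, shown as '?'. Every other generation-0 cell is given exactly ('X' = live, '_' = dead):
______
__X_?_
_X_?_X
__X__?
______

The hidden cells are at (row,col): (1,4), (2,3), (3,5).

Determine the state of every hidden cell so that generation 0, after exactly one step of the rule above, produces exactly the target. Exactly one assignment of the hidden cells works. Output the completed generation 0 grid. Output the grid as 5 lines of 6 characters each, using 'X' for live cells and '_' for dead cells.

Hidden generation-0 cells (in order): (1,4), (2,3), (3,5).
A hidden cell only influences target cells in its own 3x3 neighborhood. Try each of the 2^3 = 8 assignments, step the completed generation 0 forward once under B3/S23, and compare with the target:
  (1,4)=_ (2,3)=_ (3,5)=_ -> step gives (2,3)='_' but target has 'X' -> reject
  (1,4)=_ (2,3)=_ (3,5)=X -> step gives (2,0)='X' but target has '_' -> reject
  (1,4)=_ (2,3)=X (3,5)=_ -> step gives (1,2)='X' but target has '_' -> reject
  (1,4)=_ (2,3)=X (3,5)=X -> step gives (1,2)='X' but target has '_' -> reject
  (1,4)=X (2,3)=_ (3,5)=_ -> step reproduces the target at every cell -> ACCEPT
  (1,4)=X (2,3)=_ (3,5)=X -> step gives (2,0)='X' but target has '_' -> reject
  (1,4)=X (2,3)=X (3,5)=_ -> step gives (1,2)='X' but target has '_' -> reject
  (1,4)=X (2,3)=X (3,5)=X -> step gives (1,2)='X' but target has '_' -> reject
Unique solution: (1,4)=live, (2,3)=dead, (3,5)=dead.
Check: live-neighbor counts of every cell in the completed generation 0:
011211
221212
223321
221111
011100
Applying B3/S23 to generation 0 with these counts gives:
______
______
_XXX__
______
______
which matches the target exactly.

Answer: ______
__X_X_
_X___X
__X___
______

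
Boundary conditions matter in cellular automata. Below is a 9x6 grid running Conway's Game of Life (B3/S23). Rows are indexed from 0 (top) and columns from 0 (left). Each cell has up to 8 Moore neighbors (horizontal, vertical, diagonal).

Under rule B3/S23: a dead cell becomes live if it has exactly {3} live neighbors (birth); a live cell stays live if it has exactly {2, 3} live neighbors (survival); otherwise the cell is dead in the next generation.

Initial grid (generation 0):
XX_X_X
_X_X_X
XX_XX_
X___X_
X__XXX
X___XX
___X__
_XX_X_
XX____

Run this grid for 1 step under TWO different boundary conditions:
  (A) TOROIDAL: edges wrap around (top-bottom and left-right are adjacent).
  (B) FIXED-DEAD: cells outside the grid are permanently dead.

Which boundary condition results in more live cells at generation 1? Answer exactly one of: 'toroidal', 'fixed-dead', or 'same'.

Answer: fixed-dead

Derivation:
Under TOROIDAL boundary, generation 1:
_____X
___X__
_X_X__
__X___
_X_X__
X_____
XXXX__
XXXX__
___XX_
Population = 18

Under FIXED-DEAD boundary, generation 1:
XX____
___X_X
XX_X_X
X_X___
XX_X__
_____X
_XXX_X
XXXX__
XXX___
Population = 25

Comparison: toroidal=18, fixed-dead=25 -> fixed-dead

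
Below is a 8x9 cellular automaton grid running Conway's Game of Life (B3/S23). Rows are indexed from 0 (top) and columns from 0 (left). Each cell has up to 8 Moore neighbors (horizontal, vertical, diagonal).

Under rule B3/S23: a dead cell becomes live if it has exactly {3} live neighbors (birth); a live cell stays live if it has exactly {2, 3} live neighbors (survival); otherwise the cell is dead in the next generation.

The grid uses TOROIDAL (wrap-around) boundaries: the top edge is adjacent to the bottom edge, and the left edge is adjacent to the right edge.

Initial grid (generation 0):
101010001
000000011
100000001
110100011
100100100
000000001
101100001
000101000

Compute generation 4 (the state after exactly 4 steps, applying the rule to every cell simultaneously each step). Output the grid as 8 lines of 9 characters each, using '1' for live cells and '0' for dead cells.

Answer: 010000111
100000110
101000001
000000000
110000001
110000111
111001110
011001101

Derivation:
Simulating step by step:
Generation 0 (given above): 23 live cells
Generation 1: 23 live cells
100110011
010000010
010000000
011000010
011000000
011100011
101110001
000000000
Generation 2: 21 live cells
100000011
011000010
110000000
100000000
000000011
000010011
100010011
011000010
Generation 3: 19 live cells
100000110
001000010
101000001
110000000
100000010
000000100
110100100
010000100
Generation 4: 29 live cells
(generation 4 grid is the final answer)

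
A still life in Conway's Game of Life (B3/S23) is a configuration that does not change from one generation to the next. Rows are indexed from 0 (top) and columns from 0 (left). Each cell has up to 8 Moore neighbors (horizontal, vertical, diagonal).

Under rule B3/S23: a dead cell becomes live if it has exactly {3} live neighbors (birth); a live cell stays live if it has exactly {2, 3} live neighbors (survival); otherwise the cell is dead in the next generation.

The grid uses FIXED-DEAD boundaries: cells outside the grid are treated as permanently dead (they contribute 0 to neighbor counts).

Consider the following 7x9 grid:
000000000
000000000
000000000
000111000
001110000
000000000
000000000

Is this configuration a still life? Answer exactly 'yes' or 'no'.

Answer: no

Derivation:
Compute generation 1 and compare to generation 0 (given above):
Generation 1:
000000000
000000000
000010000
001001000
001001000
000100000
000000000
Cell (2,4) differs: gen0=0 vs gen1=1 -> NOT a still life.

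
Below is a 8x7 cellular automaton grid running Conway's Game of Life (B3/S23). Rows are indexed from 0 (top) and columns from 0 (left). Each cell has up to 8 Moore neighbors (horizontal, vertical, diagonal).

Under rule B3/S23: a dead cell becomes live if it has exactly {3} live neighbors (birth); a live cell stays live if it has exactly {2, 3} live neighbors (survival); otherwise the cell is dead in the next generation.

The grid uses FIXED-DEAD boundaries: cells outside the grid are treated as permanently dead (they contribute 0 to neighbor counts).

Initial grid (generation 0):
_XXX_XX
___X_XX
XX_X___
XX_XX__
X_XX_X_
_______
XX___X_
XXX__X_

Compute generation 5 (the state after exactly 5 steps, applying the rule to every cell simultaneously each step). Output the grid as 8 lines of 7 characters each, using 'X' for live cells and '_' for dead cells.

Simulating step by step:
Generation 0 (given above): 26 live cells
Generation 1: 22 live cells
__XX_XX
X__X_XX
XX_X_X_
_______
X_XX___
X_X_X__
X_X____
X_X____
Generation 2: 20 live cells
__XX_XX
X__X___
XXX__XX
X__XX__
__XX___
X_X____
X_X____
_______
Generation 3: 14 live cells
__XXX__
X__X___
X_X__X_
X___XX_
__X_X__
__X____
_______
_______
Generation 4: 12 live cells
__XXX__
_______
X__X_X_
____XX_
_X__XX_
___X___
_______
_______
Generation 5: 8 live cells
(generation 5 grid is the final answer)

Answer: ___X___
__X____
_____X_
___X__X
___X_X_
____X__
_______
_______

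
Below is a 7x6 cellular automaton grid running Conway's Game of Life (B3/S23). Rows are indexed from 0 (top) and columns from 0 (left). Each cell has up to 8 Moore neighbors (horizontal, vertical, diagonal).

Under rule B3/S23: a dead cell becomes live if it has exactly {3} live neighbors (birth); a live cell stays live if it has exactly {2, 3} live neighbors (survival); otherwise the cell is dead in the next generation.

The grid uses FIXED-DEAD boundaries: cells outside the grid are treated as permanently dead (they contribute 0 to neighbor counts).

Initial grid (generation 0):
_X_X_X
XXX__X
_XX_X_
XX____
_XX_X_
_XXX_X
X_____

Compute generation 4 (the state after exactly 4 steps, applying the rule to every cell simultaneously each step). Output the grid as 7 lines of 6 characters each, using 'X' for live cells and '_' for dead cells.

Answer: XX____
XX____
______
______
______
______
______

Derivation:
Simulating step by step:
Generation 0 (given above): 20 live cells
Generation 1: 13 live cells
XX__X_
X____X
___X__
X_____
____X_
X__XX_
_XX___
Generation 2: 14 live cells
XX____
XX__X_
______
______
___XX_
_XXXX_
_XXX__
Generation 3: 8 live cells
XX____
XX____
______
______
____X_
_X____
_X__X_
Generation 4: 4 live cells
(generation 4 grid is the final answer)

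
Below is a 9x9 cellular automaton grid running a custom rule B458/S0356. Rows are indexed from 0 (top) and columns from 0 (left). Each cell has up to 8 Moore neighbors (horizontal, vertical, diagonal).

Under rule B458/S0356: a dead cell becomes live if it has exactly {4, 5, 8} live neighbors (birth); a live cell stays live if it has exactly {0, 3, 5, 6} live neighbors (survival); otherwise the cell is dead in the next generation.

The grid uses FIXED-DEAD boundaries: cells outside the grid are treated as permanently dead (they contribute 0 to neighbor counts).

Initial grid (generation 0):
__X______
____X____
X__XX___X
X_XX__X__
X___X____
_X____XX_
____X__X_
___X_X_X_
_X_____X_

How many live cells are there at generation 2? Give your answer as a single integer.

Simulating step by step:
Generation 0 (given above): 22 live cells
Generation 1: 12 live cells
__X______
___X_____
____X___X
_X__X_X__
_X_______
_________
______XX_
______X__
_X_______
Generation 2: 3 live cells
_________
_________
________X
______X__
_________
_________
_________
_________
_X_______
Population at generation 2: 3

Answer: 3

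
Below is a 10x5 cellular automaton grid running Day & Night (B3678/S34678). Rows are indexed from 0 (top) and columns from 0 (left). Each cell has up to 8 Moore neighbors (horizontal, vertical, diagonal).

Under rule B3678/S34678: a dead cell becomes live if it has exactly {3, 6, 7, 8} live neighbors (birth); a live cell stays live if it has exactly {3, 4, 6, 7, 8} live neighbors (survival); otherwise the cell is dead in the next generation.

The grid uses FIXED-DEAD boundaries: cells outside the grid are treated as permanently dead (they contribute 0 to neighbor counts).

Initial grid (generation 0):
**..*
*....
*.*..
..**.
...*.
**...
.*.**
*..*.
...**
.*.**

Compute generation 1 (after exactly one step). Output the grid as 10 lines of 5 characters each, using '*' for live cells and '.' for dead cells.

Answer: .....
*....
...*.
.***.
.*...
...**
.*...
...*.
...**
..***

Derivation:
Simulating step by step:
Generation 0 (given above): 21 live cells
Generation 1: 15 live cells
(generation 1 grid is the final answer)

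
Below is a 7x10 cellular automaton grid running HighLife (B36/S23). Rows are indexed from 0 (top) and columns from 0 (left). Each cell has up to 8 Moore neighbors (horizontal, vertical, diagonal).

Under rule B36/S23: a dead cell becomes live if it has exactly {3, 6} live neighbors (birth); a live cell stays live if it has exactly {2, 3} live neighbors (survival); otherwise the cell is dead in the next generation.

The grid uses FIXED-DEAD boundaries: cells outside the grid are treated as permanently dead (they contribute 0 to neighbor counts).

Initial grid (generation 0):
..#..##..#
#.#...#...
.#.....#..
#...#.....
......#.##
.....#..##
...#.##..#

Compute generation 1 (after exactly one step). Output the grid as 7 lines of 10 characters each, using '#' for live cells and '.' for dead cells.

Answer: .#...##...
..#..###..
##........
.......##.
.....#.###
....##....
....###.##

Derivation:
Simulating step by step:
Generation 0 (given above): 21 live cells
Generation 1: 22 live cells
(generation 1 grid is the final answer)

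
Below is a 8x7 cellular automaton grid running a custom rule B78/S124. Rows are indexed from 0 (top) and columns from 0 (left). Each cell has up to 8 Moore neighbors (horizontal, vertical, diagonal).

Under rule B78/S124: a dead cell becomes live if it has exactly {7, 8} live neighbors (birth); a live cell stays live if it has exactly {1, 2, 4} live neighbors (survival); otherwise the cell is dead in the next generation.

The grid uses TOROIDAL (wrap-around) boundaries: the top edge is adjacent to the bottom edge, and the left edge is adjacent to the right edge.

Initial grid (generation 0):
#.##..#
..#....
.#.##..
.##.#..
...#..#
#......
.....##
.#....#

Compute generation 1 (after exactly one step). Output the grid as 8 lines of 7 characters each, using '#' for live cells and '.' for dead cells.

Simulating step by step:
Generation 0 (given above): 18 live cells
Generation 1: 13 live cells
(generation 1 grid is the final answer)

Answer: ...#..#
..#....
...##..
.##....
...#..#
#......
.....#.
.#....#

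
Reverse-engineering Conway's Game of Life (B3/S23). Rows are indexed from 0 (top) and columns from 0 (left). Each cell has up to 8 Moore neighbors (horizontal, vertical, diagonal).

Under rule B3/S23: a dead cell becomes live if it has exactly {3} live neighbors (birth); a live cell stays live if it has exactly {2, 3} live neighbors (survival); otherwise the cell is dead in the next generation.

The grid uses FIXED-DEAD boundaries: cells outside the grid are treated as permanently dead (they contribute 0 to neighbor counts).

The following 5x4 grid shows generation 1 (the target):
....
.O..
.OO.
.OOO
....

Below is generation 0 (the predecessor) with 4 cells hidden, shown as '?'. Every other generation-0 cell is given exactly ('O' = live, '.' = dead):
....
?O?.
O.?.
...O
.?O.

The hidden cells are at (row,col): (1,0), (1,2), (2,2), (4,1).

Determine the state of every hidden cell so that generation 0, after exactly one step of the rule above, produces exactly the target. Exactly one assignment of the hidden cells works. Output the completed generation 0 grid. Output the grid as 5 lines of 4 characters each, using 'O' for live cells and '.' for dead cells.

Hidden generation-0 cells (in order): (1,0), (1,2), (2,2), (4,1).
A hidden cell only influences target cells in its own 3x3 neighborhood. Try each of the 2^4 = 16 assignments, step the completed generation 0 forward once under B3/S23, and compare with the target:
  (1,0)=. (1,2)=. (2,2)=. (4,1)=. -> step gives (1,1)='.' but target has 'O' -> reject
  (1,0)=. (1,2)=. (2,2)=. (4,1)=O -> step gives (1,1)='.' but target has 'O' -> reject
  (1,0)=. (1,2)=. (2,2)=O (4,1)=. -> step reproduces the target at every cell -> ACCEPT
  (1,0)=. (1,2)=. (2,2)=O (4,1)=O -> step gives (3,1)='.' but target has 'O' -> reject
  (1,0)=. (1,2)=O (2,2)=. (4,1)=. -> step gives (3,1)='.' but target has 'O' -> reject
  (1,0)=. (1,2)=O (2,2)=. (4,1)=O -> step gives (3,3)='.' but target has 'O' -> reject
  (1,0)=. (1,2)=O (2,2)=O (4,1)=. -> step gives (1,2)='O' but target has '.' -> reject
  (1,0)=. (1,2)=O (2,2)=O (4,1)=O -> step gives (1,2)='O' but target has '.' -> reject
  (1,0)=O (1,2)=. (2,2)=. (4,1)=. -> step gives (1,0)='O' but target has '.' -> reject
  (1,0)=O (1,2)=. (2,2)=. (4,1)=O -> step gives (1,0)='O' but target has '.' -> reject
  (1,0)=O (1,2)=. (2,2)=O (4,1)=. -> step gives (1,0)='O' but target has '.' -> reject
  (1,0)=O (1,2)=. (2,2)=O (4,1)=O -> step gives (1,0)='O' but target has '.' -> reject
  (1,0)=O (1,2)=O (2,2)=. (4,1)=. -> step gives (0,1)='O' but target has '.' -> reject
  (1,0)=O (1,2)=O (2,2)=. (4,1)=O -> step gives (0,1)='O' but target has '.' -> reject
  (1,0)=O (1,2)=O (2,2)=O (4,1)=. -> step gives (0,1)='O' but target has '.' -> reject
  (1,0)=O (1,2)=O (2,2)=O (4,1)=O -> step gives (0,1)='O' but target has '.' -> reject
Unique solution: (1,0)=dead, (1,2)=dead, (2,2)=live, (4,1)=dead.
Check: live-neighbor counts of every cell in the completed generation 0:
1110
2221
1322
1332
0112
Applying B3/S23 to generation 0 with these counts gives:
....
.O..
.OO.
.OOO
....
which matches the target exactly.

Answer: ....
.O..
O.O.
...O
..O.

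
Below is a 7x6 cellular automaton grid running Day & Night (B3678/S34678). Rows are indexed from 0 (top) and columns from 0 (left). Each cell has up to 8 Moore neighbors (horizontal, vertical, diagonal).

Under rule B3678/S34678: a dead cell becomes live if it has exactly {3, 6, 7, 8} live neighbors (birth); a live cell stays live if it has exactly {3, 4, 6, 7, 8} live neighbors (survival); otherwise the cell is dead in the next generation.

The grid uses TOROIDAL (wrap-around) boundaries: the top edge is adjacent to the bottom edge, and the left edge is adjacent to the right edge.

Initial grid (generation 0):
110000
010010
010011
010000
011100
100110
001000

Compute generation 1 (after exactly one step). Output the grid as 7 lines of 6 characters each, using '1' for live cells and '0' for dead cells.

Simulating step by step:
Generation 0 (given above): 15 live cells
Generation 1: 17 live cells
(generation 1 grid is the final answer)

Answer: 011000
011000
001000
010110
111110
000100
100101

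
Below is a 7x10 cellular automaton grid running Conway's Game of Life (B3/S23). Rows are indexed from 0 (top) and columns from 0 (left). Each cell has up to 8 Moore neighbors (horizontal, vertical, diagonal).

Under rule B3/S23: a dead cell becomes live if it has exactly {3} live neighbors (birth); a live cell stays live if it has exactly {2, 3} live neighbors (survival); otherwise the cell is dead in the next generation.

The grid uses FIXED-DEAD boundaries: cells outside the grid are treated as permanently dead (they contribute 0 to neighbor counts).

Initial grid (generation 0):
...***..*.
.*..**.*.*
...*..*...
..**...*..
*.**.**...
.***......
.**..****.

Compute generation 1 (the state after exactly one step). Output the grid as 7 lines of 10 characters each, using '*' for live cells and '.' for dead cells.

Simulating step by step:
Generation 0 (given above): 28 live cells
Generation 1: 21 live cells
(generation 1 grid is the final answer)

Answer: ...*.**.*.
..*....**.
...*.****.
.*...*.*..
......*...
*.........
.*.*..**..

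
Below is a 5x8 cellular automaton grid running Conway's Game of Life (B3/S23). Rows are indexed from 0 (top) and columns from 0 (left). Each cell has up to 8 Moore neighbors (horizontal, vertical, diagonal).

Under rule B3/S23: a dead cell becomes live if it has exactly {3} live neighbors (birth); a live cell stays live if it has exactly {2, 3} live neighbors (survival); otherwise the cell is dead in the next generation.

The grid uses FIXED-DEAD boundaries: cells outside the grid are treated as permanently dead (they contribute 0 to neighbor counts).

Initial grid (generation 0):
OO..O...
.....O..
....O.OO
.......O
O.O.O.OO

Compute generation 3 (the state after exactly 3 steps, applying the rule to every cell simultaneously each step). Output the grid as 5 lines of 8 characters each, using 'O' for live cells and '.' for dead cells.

Answer: ........
......O.
......O.
........
........

Derivation:
Simulating step by step:
Generation 0 (given above): 13 live cells
Generation 1: 9 live cells
........
....OOO.
.....OOO
...O....
......OO
Generation 2: 5 live cells
.....O..
....O..O
.......O
.....O..
........
Generation 3: 2 live cells
(generation 3 grid is the final answer)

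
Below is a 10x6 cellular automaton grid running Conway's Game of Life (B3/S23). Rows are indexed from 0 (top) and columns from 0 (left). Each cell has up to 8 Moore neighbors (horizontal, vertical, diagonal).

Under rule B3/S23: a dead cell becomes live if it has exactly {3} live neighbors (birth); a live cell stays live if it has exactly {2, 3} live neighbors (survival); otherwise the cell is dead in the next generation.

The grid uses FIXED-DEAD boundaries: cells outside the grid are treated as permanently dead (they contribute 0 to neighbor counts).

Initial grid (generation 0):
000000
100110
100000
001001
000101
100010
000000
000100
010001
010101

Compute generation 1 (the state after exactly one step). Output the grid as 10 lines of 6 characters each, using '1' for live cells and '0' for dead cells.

Simulating step by step:
Generation 0 (given above): 16 live cells
Generation 1: 9 live cells
(generation 1 grid is the final answer)

Answer: 000000
000000
010110
000010
000101
000010
000000
000000
000000
001010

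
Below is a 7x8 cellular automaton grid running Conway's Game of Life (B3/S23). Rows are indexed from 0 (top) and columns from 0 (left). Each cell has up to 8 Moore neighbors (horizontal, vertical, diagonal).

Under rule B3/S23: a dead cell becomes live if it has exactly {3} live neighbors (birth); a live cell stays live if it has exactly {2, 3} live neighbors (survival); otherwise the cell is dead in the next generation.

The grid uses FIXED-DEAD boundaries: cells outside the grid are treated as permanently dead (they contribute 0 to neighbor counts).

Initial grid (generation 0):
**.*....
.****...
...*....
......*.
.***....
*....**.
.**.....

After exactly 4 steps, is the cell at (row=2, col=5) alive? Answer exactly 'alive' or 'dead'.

Simulating step by step:
Generation 0 (given above): 17 live cells
Generation 1: 17 live cells
**.**...
**..*...
...**...
...*....
.**..**.
*..*....
.*......
Generation 2: 18 live cells
*****...
**...*..
..***...
...*.*..
.****...
*.......
........
Generation 3: 19 live cells
*.***...
*....*..
.***.*..
.*...*..
.****...
.***....
........
Generation 4: 17 live cells
.*.**...
*....*..
***..**.
*....*..
*...*...
.*..*...
..*.....

Cell (2,5) at generation 4: 1 -> alive

Answer: alive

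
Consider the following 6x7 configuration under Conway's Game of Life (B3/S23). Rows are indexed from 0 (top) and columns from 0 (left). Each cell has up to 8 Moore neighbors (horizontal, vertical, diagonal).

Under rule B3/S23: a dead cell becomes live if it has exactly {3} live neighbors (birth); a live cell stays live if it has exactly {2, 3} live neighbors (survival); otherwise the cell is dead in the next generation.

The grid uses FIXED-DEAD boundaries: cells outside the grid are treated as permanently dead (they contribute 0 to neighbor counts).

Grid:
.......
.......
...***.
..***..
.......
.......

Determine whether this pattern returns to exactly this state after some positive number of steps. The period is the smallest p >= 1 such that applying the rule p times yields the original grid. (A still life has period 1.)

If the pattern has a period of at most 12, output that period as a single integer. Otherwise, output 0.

Simulating and comparing each generation to the original:
Gen 0 (original, given above): 6 live cells
Gen 1: 6 live cells, differs from original
Gen 2: 6 live cells, MATCHES original -> period = 2

Answer: 2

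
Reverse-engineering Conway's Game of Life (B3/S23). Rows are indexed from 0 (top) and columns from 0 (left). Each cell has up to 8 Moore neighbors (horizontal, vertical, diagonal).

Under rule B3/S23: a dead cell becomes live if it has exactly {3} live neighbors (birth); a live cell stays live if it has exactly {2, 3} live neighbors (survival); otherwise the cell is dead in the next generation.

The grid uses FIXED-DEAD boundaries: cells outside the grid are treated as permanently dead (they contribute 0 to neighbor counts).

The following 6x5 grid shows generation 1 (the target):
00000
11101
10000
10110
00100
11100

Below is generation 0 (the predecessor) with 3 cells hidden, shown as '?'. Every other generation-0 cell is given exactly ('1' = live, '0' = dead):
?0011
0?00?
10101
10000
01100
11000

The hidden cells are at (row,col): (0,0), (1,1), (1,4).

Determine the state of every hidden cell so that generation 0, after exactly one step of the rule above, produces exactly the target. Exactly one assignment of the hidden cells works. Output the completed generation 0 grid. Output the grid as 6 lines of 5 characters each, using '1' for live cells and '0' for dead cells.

Hidden generation-0 cells (in order): (0,0), (1,1), (1,4).
A hidden cell only influences target cells in its own 3x3 neighborhood. Try each of the 2^3 = 8 assignments, step the completed generation 0 forward once under B3/S23, and compare with the target:
  (0,0)=0 (1,1)=0 (1,4)=0 -> step gives (1,0)='0' but target has '1' -> reject
  (0,0)=0 (1,1)=0 (1,4)=1 -> step gives (0,3)='1' but target has '0' -> reject
  (0,0)=0 (1,1)=1 (1,4)=0 -> step gives (1,0)='0' but target has '1' -> reject
  (0,0)=0 (1,1)=1 (1,4)=1 -> step gives (0,3)='1' but target has '0' -> reject
  (0,0)=1 (1,1)=0 (1,4)=0 -> step gives (1,0)='0' but target has '1' -> reject
  (0,0)=1 (1,1)=0 (1,4)=1 -> step gives (0,3)='1' but target has '0' -> reject
  (0,0)=1 (1,1)=1 (1,4)=0 -> step reproduces the target at every cell -> ACCEPT
  (0,0)=1 (1,1)=1 (1,4)=1 -> step gives (0,3)='1' but target has '0' -> reject
Unique solution: (0,0)=live, (1,1)=live, (1,4)=dead.
Check: live-neighbor counts of every cell in the completed generation 0:
12211
33343
24120
25331
44210
23310
Applying B3/S23 to generation 0 with these counts gives:
00000
11101
10000
10110
00100
11100
which matches the target exactly.

Answer: 10011
01000
10101
10000
01100
11000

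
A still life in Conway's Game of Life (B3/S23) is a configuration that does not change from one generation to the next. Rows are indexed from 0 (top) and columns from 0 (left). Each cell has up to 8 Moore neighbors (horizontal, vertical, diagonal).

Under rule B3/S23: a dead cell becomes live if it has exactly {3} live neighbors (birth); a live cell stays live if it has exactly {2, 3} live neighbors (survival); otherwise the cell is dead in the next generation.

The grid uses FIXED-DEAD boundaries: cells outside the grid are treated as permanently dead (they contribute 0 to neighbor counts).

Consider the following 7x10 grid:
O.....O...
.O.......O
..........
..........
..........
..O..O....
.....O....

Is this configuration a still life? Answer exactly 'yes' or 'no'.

Answer: no

Derivation:
Compute generation 1 and compare to generation 0 (given above):
Generation 1:
..........
..........
..........
..........
..........
..........
..........
Cell (0,0) differs: gen0=1 vs gen1=0 -> NOT a still life.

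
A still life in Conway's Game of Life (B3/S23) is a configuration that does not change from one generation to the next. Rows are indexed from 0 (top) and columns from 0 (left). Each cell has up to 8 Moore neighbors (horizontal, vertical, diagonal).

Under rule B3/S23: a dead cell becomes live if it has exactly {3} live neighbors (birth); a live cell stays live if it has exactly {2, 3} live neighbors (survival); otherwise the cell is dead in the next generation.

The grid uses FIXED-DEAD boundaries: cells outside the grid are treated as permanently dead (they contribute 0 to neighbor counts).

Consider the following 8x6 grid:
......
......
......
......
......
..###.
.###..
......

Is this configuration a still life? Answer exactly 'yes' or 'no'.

Compute generation 1 and compare to generation 0 (given above):
Generation 1:
......
......
......
......
...#..
.#..#.
.#..#.
..#...
Cell (4,3) differs: gen0=0 vs gen1=1 -> NOT a still life.

Answer: no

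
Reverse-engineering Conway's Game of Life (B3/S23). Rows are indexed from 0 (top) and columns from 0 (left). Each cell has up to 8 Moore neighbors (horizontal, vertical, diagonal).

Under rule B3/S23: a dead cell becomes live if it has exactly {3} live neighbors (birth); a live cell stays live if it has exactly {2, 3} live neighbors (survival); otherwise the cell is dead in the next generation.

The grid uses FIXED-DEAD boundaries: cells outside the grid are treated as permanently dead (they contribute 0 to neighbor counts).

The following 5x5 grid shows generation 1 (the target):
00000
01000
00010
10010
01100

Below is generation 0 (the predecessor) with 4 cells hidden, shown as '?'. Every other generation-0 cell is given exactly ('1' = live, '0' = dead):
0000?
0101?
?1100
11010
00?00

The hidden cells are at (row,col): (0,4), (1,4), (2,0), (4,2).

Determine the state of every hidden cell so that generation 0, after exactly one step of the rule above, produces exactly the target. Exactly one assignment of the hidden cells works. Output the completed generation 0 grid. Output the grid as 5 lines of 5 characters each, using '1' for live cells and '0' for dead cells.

Hidden generation-0 cells (in order): (0,4), (1,4), (2,0), (4,2).
A hidden cell only influences target cells in its own 3x3 neighborhood. Try each of the 2^4 = 16 assignments, step the completed generation 0 forward once under B3/S23, and compare with the target:
  (0,4)=0 (1,4)=0 (2,0)=0 (4,2)=0 -> step gives (3,1)='1' but target has '0' -> reject
  (0,4)=0 (1,4)=0 (2,0)=0 (4,2)=1 -> step reproduces the target at every cell -> ACCEPT
  (0,4)=0 (1,4)=0 (2,0)=1 (4,2)=0 -> step gives (1,0)='1' but target has '0' -> reject
  (0,4)=0 (1,4)=0 (2,0)=1 (4,2)=1 -> step gives (1,0)='1' but target has '0' -> reject
  (0,4)=0 (1,4)=1 (2,0)=0 (4,2)=0 -> step gives (1,3)='1' but target has '0' -> reject
  (0,4)=0 (1,4)=1 (2,0)=0 (4,2)=1 -> step gives (1,3)='1' but target has '0' -> reject
  (0,4)=0 (1,4)=1 (2,0)=1 (4,2)=0 -> step gives (1,0)='1' but target has '0' -> reject
  (0,4)=0 (1,4)=1 (2,0)=1 (4,2)=1 -> step gives (1,0)='1' but target has '0' -> reject
  (0,4)=1 (1,4)=0 (2,0)=0 (4,2)=0 -> step gives (1,3)='1' but target has '0' -> reject
  (0,4)=1 (1,4)=0 (2,0)=0 (4,2)=1 -> step gives (1,3)='1' but target has '0' -> reject
  (0,4)=1 (1,4)=0 (2,0)=1 (4,2)=0 -> step gives (1,0)='1' but target has '0' -> reject
  (0,4)=1 (1,4)=0 (2,0)=1 (4,2)=1 -> step gives (1,0)='1' but target has '0' -> reject
  (0,4)=1 (1,4)=1 (2,0)=0 (4,2)=0 -> step gives (0,3)='1' but target has '0' -> reject
  (0,4)=1 (1,4)=1 (2,0)=0 (4,2)=1 -> step gives (0,3)='1' but target has '0' -> reject
  (0,4)=1 (1,4)=1 (2,0)=1 (4,2)=0 -> step gives (0,3)='1' but target has '0' -> reject
  (0,4)=1 (1,4)=1 (2,0)=1 (4,2)=1 -> step gives (0,3)='1' but target has '0' -> reject
Unique solution: (0,4)=dead, (1,4)=dead, (2,0)=dead, (4,2)=live.
Check: live-neighbor counts of every cell in the completed generation 0:
11211
22411
44532
24521
23221
Applying B3/S23 to generation 0 with these counts gives:
00000
01000
00010
10010
01100
which matches the target exactly.

Answer: 00000
01010
01100
11010
00100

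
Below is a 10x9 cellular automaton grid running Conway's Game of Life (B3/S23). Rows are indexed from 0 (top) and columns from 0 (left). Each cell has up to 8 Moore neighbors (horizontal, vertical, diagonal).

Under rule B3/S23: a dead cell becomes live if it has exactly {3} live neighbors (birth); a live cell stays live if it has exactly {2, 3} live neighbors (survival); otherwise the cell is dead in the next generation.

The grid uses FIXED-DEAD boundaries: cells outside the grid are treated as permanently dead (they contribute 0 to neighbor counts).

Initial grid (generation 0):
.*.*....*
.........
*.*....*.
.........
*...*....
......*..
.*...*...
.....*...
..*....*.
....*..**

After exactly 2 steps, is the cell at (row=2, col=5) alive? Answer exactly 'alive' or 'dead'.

Simulating step by step:
Generation 0 (given above): 17 live cells
Generation 1: 12 live cells
.........
.**......
.........
.*.......
.........
.....*...
.....**..
......*..
......***
.......**
Generation 2: 10 live cells
.........
.........
.**......
.........
.........
.....**..
.....**..
.........
......*.*
......*.*

Cell (2,5) at generation 2: 0 -> dead

Answer: dead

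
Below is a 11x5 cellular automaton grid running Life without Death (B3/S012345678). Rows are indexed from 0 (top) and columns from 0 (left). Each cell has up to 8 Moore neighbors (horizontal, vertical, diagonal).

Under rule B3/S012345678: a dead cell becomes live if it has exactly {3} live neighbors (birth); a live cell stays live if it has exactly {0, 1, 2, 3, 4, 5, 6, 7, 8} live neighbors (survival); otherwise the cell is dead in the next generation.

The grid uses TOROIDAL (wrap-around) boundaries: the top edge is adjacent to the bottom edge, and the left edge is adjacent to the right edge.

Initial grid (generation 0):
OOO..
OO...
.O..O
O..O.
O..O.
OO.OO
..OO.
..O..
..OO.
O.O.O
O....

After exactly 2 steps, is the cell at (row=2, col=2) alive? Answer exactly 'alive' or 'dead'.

Simulating step by step:
Generation 0 (given above): 24 live cells
Generation 1: 34 live cells
OOO.O
OO..O
.OO.O
OOOO.
O..O.
OO.OO
O.OO.
.OO..
..OOO
O.O.O
O.OO.
Generation 2: 35 live cells
OOO.O
OO..O
.OO.O
OOOO.
O..O.
OO.OO
O.OO.
OOO..
..OOO
O.O.O
O.OO.

Cell (2,2) at generation 2: 1 -> alive

Answer: alive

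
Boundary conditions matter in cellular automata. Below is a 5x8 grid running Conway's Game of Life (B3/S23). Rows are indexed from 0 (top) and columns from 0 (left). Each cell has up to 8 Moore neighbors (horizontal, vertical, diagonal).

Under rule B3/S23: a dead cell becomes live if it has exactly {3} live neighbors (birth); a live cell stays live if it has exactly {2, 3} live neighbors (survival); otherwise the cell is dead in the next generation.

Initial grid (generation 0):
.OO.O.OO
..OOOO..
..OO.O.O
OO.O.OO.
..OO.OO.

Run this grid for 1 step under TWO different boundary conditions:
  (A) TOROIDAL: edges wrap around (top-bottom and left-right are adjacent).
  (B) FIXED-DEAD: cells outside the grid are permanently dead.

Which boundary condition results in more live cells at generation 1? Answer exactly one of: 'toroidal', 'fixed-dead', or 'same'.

Answer: fixed-dead

Derivation:
Under TOROIDAL boundary, generation 1:
.O.....O
O......O
O......O
OO......
........
Population = 8

Under FIXED-DEAD boundary, generation 1:
.OO.O.O.
.......O
........
.O.....O
.OOO.OO.
Population = 12

Comparison: toroidal=8, fixed-dead=12 -> fixed-dead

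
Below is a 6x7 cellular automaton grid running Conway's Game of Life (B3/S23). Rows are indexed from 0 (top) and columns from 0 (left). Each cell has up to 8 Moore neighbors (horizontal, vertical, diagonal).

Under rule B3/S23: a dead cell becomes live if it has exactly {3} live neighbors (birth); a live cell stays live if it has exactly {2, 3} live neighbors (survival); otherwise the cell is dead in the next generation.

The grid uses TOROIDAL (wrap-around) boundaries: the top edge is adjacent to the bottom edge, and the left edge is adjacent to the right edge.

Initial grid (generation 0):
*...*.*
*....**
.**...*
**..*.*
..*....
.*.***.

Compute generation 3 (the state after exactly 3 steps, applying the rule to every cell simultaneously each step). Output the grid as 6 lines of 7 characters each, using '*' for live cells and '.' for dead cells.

Simulating step by step:
Generation 0 (given above): 18 live cells
Generation 1: 15 live cells
.*.*...
.......
..*....
...*.**
..*...*
*******
Generation 2: 12 live cells
.*.*.**
..*....
.......
..**.**
.......
....***
Generation 3: 11 live cells
(generation 3 grid is the final answer)

Answer: *.**..*
..*....
..**...
.......
...*...
*...*.*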